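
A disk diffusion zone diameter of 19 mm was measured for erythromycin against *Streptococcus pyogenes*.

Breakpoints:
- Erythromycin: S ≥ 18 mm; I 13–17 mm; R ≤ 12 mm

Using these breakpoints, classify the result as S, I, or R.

S

Erythromycin (19 mm) ≥ 18 mm ⇒ susceptible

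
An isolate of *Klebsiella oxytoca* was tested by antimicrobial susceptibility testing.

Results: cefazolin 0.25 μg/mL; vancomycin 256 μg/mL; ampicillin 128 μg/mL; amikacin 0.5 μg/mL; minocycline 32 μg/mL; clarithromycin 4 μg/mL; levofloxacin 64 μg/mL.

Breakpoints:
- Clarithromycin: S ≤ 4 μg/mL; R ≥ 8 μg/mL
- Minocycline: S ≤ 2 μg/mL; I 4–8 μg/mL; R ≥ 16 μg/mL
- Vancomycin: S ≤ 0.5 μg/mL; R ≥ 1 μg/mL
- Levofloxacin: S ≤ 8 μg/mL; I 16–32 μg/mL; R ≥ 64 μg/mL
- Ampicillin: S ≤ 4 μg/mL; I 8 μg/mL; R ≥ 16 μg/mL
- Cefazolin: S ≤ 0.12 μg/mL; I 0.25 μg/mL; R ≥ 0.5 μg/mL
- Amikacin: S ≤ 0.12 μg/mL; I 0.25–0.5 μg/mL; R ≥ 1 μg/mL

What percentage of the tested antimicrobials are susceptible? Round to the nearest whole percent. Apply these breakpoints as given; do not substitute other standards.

Cefazolin 0.25 μg/mL: = 0.25 μg/mL → intermediate
Vancomycin (256 μg/mL) ≥ 1 μg/mL ⇒ Resistant
Ampicillin (128 μg/mL) ≥ 16 μg/mL → Resistant
Amikacin: 0.5 μg/mL is in 0.25–0.5 μg/mL — I
Minocycline (32 μg/mL) ≥ 16 μg/mL → resistant
Clarithromycin (4 μg/mL) ≤ 4 μg/mL ⇒ S
Levofloxacin: 64 μg/mL is ≥ 64 μg/mL ⇒ R
Susceptible: 1/7

14%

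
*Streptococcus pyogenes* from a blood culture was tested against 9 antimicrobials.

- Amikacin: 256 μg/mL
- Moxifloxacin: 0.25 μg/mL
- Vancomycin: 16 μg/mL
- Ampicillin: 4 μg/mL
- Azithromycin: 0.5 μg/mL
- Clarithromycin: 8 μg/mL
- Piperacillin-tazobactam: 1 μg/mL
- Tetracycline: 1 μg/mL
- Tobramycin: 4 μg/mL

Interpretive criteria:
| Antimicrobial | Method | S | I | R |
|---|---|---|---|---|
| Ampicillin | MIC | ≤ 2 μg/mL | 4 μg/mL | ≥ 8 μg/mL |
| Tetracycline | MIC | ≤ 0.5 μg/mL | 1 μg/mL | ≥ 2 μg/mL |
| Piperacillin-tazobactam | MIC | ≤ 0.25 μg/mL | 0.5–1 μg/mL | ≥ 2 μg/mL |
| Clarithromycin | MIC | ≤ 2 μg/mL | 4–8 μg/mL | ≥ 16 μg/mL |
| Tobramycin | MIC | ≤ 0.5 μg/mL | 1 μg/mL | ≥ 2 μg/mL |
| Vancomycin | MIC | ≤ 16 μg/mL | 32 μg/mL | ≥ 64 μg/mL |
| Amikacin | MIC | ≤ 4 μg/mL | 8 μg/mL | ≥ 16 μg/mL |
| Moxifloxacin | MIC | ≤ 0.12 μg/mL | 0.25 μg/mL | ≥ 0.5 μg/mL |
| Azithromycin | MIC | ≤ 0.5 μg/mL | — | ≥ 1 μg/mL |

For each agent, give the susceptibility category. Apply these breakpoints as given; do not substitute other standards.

Amikacin (256 μg/mL) ≥ 16 μg/mL → resistant
Moxifloxacin 0.25 μg/mL: = 0.25 μg/mL — I
Vancomycin 16 μg/mL: ≤ 16 μg/mL — Susceptible
Ampicillin 4 μg/mL: = 4 μg/mL — I
Azithromycin: 0.5 μg/mL is ≤ 0.5 μg/mL → susceptible
Clarithromycin (8 μg/mL) in 4–8 μg/mL — I
Piperacillin-tazobactam 1 μg/mL: in 0.5–1 μg/mL — intermediate
Tetracycline (1 μg/mL) = 1 μg/mL ⇒ I
Tobramycin (4 μg/mL) ≥ 2 μg/mL — resistant

R, I, S, I, S, I, I, I, R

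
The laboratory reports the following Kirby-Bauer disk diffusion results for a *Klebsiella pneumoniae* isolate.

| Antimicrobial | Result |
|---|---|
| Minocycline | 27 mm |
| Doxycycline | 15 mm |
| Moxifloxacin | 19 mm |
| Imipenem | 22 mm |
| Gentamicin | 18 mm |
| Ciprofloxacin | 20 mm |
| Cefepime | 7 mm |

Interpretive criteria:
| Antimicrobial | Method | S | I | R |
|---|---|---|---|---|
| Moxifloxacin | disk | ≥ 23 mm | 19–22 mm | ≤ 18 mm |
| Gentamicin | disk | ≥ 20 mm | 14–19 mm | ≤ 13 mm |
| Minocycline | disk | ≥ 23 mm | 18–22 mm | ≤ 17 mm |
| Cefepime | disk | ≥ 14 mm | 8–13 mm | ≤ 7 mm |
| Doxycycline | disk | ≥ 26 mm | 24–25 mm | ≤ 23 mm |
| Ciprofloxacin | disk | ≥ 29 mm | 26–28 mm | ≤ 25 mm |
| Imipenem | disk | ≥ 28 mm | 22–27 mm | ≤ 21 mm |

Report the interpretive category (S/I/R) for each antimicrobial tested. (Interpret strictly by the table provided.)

S, R, I, I, I, R, R

Minocycline (27 mm) ≥ 23 mm → Susceptible
Doxycycline (15 mm) ≤ 23 mm ⇒ Resistant
Moxifloxacin: 19 mm is in 19–22 mm → intermediate
Imipenem 22 mm: in 22–27 mm — intermediate
Gentamicin: 18 mm is in 14–19 mm ⇒ I
Ciprofloxacin: 20 mm is ≤ 25 mm — R
Cefepime 7 mm: ≤ 7 mm — R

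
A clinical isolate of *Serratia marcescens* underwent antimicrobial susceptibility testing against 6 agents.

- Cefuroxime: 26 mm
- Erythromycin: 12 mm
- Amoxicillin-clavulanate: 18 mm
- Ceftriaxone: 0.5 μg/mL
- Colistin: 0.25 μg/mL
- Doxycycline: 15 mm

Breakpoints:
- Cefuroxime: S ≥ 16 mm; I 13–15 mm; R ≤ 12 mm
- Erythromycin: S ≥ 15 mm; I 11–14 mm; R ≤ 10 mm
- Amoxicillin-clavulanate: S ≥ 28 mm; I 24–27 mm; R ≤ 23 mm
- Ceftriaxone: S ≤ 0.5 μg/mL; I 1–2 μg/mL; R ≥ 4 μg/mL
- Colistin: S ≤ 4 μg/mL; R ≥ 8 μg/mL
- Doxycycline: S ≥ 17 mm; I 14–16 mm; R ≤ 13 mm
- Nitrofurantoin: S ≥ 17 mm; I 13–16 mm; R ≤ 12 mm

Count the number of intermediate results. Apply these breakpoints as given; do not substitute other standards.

2

Cefuroxime (26 mm) ≥ 16 mm — susceptible
Erythromycin 12 mm: in 11–14 mm ⇒ I
Amoxicillin-clavulanate (18 mm) ≤ 23 mm — resistant
Ceftriaxone 0.5 μg/mL: ≤ 0.5 μg/mL → Susceptible
Colistin: 0.25 μg/mL is ≤ 4 μg/mL → S
Doxycycline 15 mm: in 14–16 mm → intermediate
Intermediate: 2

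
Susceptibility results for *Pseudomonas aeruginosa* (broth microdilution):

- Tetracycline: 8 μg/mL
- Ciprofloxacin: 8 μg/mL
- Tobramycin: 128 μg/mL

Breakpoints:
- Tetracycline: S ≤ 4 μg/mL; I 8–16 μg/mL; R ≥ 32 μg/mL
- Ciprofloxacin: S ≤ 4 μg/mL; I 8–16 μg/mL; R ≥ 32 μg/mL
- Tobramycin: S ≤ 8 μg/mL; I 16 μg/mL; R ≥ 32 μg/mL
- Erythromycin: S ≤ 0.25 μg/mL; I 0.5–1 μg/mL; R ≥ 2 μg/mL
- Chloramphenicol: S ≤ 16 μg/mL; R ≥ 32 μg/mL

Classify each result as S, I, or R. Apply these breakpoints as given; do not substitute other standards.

Tetracycline (8 μg/mL) in 8–16 μg/mL — intermediate
Ciprofloxacin: 8 μg/mL is in 8–16 μg/mL → intermediate
Tobramycin 128 μg/mL: ≥ 32 μg/mL → Resistant

I, I, R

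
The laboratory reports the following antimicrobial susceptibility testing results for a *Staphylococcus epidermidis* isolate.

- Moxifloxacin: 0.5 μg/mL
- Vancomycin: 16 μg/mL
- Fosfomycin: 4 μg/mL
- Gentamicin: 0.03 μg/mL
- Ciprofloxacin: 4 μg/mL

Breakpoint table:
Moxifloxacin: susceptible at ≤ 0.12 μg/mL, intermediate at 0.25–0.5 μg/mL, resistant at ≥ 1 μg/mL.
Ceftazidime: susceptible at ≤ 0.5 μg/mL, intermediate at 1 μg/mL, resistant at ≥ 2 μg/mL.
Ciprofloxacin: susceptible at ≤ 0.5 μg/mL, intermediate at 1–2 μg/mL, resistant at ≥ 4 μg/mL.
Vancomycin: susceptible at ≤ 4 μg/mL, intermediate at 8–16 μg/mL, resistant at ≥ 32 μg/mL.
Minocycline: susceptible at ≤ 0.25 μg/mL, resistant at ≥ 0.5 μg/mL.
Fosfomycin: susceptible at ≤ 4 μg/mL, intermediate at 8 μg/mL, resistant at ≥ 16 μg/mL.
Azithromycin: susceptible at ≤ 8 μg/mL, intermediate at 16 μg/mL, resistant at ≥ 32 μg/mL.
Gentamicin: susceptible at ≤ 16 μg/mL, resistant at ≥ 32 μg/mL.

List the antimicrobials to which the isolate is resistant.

ciprofloxacin

Moxifloxacin (0.5 μg/mL) in 0.25–0.5 μg/mL — intermediate
Vancomycin (16 μg/mL) in 8–16 μg/mL — Intermediate
Fosfomycin 4 μg/mL: ≤ 4 μg/mL → S
Gentamicin (0.03 μg/mL) ≤ 16 μg/mL → Susceptible
Ciprofloxacin (4 μg/mL) ≥ 4 μg/mL — Resistant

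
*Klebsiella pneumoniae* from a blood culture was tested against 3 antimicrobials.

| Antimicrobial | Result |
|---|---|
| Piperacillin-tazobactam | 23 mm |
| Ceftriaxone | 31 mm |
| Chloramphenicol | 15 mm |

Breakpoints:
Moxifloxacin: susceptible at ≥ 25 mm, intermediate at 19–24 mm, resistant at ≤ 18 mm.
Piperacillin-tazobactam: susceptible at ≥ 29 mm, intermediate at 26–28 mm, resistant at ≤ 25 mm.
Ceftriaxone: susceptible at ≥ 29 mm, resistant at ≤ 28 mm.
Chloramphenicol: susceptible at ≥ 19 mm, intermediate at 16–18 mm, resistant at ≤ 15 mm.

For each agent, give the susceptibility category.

Piperacillin-tazobactam 23 mm: ≤ 25 mm → resistant
Ceftriaxone (31 mm) ≥ 29 mm ⇒ S
Chloramphenicol: 15 mm is ≤ 15 mm → resistant

R, S, R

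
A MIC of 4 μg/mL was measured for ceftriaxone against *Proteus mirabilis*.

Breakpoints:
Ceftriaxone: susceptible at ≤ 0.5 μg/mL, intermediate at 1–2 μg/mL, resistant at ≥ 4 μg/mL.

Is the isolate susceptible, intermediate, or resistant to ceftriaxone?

Ceftriaxone (4 μg/mL) ≥ 4 μg/mL ⇒ Resistant

Resistant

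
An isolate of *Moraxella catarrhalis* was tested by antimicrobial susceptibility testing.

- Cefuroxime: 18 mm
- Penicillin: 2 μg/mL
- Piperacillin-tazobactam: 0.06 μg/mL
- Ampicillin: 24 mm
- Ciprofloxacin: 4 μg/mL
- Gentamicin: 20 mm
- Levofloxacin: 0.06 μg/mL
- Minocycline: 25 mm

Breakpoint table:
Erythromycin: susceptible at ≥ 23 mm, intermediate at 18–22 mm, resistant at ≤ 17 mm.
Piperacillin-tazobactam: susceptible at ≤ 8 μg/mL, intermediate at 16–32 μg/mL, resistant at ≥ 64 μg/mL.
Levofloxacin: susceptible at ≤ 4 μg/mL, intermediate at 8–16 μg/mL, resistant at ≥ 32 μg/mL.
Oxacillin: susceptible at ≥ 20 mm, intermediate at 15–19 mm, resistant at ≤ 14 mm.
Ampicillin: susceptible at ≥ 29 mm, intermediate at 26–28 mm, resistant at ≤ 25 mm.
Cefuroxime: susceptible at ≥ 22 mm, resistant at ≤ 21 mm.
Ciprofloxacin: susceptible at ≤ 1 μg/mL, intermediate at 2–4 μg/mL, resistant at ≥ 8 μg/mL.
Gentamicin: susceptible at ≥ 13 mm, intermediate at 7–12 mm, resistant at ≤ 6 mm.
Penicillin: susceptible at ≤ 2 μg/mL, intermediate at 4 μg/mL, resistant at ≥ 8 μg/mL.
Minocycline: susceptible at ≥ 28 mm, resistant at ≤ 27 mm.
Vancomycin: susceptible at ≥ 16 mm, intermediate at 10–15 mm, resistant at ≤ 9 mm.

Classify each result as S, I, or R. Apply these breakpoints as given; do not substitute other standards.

R, S, S, R, I, S, S, R

Cefuroxime: 18 mm is ≤ 21 mm ⇒ Resistant
Penicillin: 2 μg/mL is ≤ 2 μg/mL ⇒ S
Piperacillin-tazobactam 0.06 μg/mL: ≤ 8 μg/mL — Susceptible
Ampicillin: 24 mm is ≤ 25 mm — resistant
Ciprofloxacin 4 μg/mL: in 2–4 μg/mL — Intermediate
Gentamicin (20 mm) ≥ 13 mm ⇒ Susceptible
Levofloxacin 0.06 μg/mL: ≤ 4 μg/mL — S
Minocycline: 25 mm is ≤ 27 mm → Resistant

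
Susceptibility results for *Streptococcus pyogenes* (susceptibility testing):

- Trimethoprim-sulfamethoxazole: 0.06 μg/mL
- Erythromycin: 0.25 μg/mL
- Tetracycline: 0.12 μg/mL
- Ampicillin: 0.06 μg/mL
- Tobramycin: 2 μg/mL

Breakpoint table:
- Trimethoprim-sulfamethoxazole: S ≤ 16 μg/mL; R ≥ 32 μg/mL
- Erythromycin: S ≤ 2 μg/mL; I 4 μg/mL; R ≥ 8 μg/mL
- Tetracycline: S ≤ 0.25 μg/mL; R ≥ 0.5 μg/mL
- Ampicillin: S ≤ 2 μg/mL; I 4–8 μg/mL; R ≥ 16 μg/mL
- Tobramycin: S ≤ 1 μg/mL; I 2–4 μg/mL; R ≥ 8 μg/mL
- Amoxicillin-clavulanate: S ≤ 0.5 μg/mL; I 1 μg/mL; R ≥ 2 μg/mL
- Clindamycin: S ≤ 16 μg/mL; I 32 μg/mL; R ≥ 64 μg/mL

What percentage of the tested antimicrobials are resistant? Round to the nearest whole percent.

0%

Trimethoprim-sulfamethoxazole (0.06 μg/mL) ≤ 16 μg/mL → Susceptible
Erythromycin 0.25 μg/mL: ≤ 2 μg/mL — S
Tetracycline (0.12 μg/mL) ≤ 0.25 μg/mL ⇒ S
Ampicillin: 0.06 μg/mL is ≤ 2 μg/mL ⇒ S
Tobramycin 2 μg/mL: in 2–4 μg/mL — intermediate
Resistant: 0/5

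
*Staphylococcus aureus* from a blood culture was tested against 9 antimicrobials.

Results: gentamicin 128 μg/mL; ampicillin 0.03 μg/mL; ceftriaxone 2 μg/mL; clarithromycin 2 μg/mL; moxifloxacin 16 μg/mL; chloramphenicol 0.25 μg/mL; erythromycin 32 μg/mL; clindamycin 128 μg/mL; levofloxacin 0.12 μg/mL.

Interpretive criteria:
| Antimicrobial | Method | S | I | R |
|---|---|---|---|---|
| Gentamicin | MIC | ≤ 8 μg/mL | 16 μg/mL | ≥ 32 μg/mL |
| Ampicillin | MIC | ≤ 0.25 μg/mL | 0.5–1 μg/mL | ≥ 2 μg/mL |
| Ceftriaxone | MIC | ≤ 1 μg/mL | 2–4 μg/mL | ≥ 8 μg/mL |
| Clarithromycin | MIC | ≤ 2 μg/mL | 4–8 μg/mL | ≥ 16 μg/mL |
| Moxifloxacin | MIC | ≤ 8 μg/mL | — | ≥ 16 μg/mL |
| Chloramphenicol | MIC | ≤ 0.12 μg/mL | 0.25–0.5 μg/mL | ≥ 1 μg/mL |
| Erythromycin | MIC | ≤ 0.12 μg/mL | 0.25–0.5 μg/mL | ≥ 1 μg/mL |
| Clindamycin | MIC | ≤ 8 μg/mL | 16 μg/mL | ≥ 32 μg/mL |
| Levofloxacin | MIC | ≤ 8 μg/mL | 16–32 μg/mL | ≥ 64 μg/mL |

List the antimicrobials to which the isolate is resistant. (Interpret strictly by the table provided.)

Gentamicin 128 μg/mL: ≥ 32 μg/mL → R
Ampicillin (0.03 μg/mL) ≤ 0.25 μg/mL → Susceptible
Ceftriaxone 2 μg/mL: in 2–4 μg/mL → I
Clarithromycin (2 μg/mL) ≤ 2 μg/mL — S
Moxifloxacin 16 μg/mL: ≥ 16 μg/mL ⇒ Resistant
Chloramphenicol 0.25 μg/mL: in 0.25–0.5 μg/mL ⇒ intermediate
Erythromycin 32 μg/mL: ≥ 1 μg/mL ⇒ resistant
Clindamycin: 128 μg/mL is ≥ 32 μg/mL ⇒ Resistant
Levofloxacin (0.12 μg/mL) ≤ 8 μg/mL ⇒ Susceptible

gentamicin, moxifloxacin, erythromycin, clindamycin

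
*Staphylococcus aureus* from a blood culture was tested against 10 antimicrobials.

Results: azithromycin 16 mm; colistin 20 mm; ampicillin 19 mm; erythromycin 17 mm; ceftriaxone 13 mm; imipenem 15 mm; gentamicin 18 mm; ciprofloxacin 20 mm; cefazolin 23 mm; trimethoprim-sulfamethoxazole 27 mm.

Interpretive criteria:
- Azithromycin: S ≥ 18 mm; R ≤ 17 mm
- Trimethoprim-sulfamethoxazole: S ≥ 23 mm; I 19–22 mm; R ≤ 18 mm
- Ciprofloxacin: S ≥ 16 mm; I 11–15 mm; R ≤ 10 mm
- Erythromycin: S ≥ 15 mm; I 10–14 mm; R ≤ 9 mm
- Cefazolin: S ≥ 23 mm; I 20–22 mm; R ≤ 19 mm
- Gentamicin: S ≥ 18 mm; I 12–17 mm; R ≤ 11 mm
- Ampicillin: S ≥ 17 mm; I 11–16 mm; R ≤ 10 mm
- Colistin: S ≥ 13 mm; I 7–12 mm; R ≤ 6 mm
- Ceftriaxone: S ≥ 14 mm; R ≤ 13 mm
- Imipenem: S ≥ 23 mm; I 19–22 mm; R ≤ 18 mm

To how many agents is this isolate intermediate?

0

Azithromycin 16 mm: ≤ 17 mm — R
Colistin (20 mm) ≥ 13 mm → S
Ampicillin: 19 mm is ≥ 17 mm — S
Erythromycin 17 mm: ≥ 15 mm → Susceptible
Ceftriaxone 13 mm: ≤ 13 mm ⇒ R
Imipenem: 15 mm is ≤ 18 mm → Resistant
Gentamicin (18 mm) ≥ 18 mm ⇒ S
Ciprofloxacin (20 mm) ≥ 16 mm — Susceptible
Cefazolin (23 mm) ≥ 23 mm ⇒ S
Trimethoprim-sulfamethoxazole: 27 mm is ≥ 23 mm → Susceptible
Intermediate: 0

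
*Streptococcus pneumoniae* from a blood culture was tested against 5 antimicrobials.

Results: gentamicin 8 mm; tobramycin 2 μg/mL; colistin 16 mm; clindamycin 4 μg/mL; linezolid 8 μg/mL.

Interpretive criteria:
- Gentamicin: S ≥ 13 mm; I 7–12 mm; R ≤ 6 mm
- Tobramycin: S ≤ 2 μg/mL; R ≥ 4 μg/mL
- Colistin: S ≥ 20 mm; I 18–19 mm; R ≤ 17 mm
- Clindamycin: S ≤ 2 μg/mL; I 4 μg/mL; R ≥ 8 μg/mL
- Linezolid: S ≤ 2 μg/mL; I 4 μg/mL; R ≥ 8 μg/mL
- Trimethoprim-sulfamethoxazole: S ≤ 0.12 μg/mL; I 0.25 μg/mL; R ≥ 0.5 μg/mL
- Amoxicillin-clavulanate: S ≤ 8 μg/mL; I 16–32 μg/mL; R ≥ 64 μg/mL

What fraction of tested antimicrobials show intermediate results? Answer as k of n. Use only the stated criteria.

Gentamicin: 8 mm is in 7–12 mm → I
Tobramycin 2 μg/mL: ≤ 2 μg/mL → Susceptible
Colistin 16 mm: ≤ 17 mm → R
Clindamycin: 4 μg/mL is = 4 μg/mL → I
Linezolid (8 μg/mL) ≥ 8 μg/mL — resistant
Intermediate: 2/5

2 of 5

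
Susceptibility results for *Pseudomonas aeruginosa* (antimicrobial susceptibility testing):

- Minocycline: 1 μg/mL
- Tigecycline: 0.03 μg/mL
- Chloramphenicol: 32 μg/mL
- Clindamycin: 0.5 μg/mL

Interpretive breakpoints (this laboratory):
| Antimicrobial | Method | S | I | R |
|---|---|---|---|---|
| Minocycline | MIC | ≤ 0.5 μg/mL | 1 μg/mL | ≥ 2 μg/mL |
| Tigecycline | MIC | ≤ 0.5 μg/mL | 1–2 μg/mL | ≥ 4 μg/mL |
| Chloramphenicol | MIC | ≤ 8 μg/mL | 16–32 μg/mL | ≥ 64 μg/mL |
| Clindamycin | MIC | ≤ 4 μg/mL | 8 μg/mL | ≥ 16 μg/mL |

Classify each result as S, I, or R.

Minocycline (1 μg/mL) = 1 μg/mL — intermediate
Tigecycline (0.03 μg/mL) ≤ 0.5 μg/mL — Susceptible
Chloramphenicol (32 μg/mL) in 16–32 μg/mL — I
Clindamycin: 0.5 μg/mL is ≤ 4 μg/mL — S

I, S, I, S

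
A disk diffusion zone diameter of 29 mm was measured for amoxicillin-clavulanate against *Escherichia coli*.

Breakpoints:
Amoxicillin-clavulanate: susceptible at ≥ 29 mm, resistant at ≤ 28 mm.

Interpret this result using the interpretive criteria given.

Amoxicillin-clavulanate (29 mm) ≥ 29 mm → Susceptible

Susceptible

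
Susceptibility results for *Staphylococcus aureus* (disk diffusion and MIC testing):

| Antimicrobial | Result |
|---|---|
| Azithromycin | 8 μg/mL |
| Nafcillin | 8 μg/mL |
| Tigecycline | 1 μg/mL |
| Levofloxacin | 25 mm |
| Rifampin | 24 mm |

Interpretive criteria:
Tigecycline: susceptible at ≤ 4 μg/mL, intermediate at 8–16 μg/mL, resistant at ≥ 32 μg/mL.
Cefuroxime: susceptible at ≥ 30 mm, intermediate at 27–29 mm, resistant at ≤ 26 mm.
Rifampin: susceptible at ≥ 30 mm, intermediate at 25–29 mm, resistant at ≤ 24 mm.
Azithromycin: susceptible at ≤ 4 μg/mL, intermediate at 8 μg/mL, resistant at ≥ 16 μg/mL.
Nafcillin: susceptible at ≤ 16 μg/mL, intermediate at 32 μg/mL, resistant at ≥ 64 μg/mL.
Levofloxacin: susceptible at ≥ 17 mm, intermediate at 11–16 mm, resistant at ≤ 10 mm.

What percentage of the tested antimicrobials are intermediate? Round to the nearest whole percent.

20%

Azithromycin (8 μg/mL) = 8 μg/mL — Intermediate
Nafcillin 8 μg/mL: ≤ 16 μg/mL — susceptible
Tigecycline 1 μg/mL: ≤ 4 μg/mL → Susceptible
Levofloxacin: 25 mm is ≥ 17 mm → S
Rifampin: 24 mm is ≤ 24 mm → R
Intermediate: 1/5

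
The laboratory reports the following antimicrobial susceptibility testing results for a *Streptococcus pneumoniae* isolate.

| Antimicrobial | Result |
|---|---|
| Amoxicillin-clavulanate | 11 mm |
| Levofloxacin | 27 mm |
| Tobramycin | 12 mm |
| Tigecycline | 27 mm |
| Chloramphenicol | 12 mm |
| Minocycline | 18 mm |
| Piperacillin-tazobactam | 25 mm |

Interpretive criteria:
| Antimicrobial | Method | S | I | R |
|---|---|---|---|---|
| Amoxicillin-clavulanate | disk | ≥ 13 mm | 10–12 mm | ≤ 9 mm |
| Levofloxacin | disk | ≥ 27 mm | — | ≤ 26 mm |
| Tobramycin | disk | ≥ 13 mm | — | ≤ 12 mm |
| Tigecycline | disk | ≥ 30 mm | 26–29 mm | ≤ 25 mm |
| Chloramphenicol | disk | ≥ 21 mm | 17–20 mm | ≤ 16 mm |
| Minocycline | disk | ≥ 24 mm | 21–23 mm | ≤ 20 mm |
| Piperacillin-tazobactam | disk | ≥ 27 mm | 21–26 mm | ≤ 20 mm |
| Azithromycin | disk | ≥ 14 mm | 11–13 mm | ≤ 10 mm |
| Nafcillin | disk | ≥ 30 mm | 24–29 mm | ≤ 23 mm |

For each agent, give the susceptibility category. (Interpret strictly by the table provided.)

Amoxicillin-clavulanate 11 mm: in 10–12 mm ⇒ intermediate
Levofloxacin: 27 mm is ≥ 27 mm — S
Tobramycin 12 mm: ≤ 12 mm → Resistant
Tigecycline (27 mm) in 26–29 mm — Intermediate
Chloramphenicol (12 mm) ≤ 16 mm — resistant
Minocycline: 18 mm is ≤ 20 mm ⇒ resistant
Piperacillin-tazobactam: 25 mm is in 21–26 mm — I

I, S, R, I, R, R, I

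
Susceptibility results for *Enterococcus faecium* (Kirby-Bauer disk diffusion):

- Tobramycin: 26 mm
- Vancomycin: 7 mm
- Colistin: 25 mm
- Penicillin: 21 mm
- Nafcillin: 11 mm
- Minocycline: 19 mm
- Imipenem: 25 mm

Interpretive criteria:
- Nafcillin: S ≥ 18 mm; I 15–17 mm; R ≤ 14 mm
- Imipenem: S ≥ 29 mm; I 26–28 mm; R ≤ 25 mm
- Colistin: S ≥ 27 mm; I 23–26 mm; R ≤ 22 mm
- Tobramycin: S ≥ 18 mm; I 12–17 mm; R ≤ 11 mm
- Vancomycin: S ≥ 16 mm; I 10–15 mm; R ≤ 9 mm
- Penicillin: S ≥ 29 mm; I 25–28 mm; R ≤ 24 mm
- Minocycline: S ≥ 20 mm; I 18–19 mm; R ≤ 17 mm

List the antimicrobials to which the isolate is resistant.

Tobramycin: 26 mm is ≥ 18 mm — S
Vancomycin: 7 mm is ≤ 9 mm — Resistant
Colistin 25 mm: in 23–26 mm → Intermediate
Penicillin (21 mm) ≤ 24 mm — R
Nafcillin 11 mm: ≤ 14 mm ⇒ R
Minocycline (19 mm) in 18–19 mm ⇒ intermediate
Imipenem 25 mm: ≤ 25 mm → R

vancomycin, penicillin, nafcillin, imipenem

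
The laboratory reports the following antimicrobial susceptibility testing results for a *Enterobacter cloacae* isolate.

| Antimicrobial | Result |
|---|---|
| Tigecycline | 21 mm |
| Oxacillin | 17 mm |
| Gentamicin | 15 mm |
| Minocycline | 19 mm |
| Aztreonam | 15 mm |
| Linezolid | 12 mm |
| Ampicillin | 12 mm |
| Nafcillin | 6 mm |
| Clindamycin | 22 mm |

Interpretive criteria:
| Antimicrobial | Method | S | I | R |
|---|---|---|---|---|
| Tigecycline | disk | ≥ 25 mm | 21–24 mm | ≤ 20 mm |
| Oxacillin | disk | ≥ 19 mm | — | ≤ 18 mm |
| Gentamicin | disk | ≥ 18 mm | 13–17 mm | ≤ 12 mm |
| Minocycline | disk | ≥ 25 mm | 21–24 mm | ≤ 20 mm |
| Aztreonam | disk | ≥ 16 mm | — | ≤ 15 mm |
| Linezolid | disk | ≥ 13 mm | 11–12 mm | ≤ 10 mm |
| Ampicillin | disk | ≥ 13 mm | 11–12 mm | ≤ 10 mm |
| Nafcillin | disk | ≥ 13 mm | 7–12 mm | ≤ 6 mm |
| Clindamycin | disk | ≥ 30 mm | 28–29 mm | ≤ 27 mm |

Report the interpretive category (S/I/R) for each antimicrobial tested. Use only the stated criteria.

I, R, I, R, R, I, I, R, R

Tigecycline 21 mm: in 21–24 mm ⇒ I
Oxacillin 17 mm: ≤ 18 mm → Resistant
Gentamicin (15 mm) in 13–17 mm ⇒ intermediate
Minocycline (19 mm) ≤ 20 mm — R
Aztreonam 15 mm: ≤ 15 mm → Resistant
Linezolid 12 mm: in 11–12 mm ⇒ Intermediate
Ampicillin 12 mm: in 11–12 mm → Intermediate
Nafcillin (6 mm) ≤ 6 mm → resistant
Clindamycin: 22 mm is ≤ 27 mm ⇒ Resistant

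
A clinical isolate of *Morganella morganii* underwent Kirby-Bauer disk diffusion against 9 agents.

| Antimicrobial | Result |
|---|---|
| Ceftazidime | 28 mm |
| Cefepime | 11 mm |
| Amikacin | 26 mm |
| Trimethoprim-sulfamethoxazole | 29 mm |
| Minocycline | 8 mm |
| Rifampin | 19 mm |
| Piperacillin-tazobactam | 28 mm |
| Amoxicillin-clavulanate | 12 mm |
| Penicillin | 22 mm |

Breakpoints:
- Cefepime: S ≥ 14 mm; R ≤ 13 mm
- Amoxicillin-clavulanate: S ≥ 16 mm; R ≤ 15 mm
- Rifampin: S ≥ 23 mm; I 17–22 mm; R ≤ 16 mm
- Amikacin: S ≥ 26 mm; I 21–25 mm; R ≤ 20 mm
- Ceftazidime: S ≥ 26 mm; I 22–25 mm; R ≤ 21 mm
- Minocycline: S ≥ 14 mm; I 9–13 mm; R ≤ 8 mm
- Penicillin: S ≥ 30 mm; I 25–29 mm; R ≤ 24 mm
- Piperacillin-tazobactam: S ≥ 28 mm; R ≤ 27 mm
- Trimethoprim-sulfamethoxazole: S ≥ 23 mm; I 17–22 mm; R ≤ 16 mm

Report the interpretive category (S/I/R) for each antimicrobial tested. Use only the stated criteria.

Ceftazidime: 28 mm is ≥ 26 mm → susceptible
Cefepime 11 mm: ≤ 13 mm → resistant
Amikacin 26 mm: ≥ 26 mm — susceptible
Trimethoprim-sulfamethoxazole: 29 mm is ≥ 23 mm ⇒ susceptible
Minocycline: 8 mm is ≤ 8 mm ⇒ Resistant
Rifampin 19 mm: in 17–22 mm — Intermediate
Piperacillin-tazobactam: 28 mm is ≥ 28 mm — susceptible
Amoxicillin-clavulanate (12 mm) ≤ 15 mm ⇒ R
Penicillin 22 mm: ≤ 24 mm — R

S, R, S, S, R, I, S, R, R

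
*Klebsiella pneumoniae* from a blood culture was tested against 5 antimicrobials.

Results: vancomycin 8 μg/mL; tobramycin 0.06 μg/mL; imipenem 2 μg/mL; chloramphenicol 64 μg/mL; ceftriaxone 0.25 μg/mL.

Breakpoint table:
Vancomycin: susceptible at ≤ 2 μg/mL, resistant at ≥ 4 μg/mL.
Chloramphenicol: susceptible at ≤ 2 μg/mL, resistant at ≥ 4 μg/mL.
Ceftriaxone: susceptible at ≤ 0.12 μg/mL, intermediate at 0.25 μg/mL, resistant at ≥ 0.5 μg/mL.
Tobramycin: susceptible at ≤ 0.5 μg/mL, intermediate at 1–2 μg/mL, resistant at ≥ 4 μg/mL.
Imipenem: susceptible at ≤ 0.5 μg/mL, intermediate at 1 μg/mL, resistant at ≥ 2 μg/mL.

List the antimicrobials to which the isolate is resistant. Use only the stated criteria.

vancomycin, imipenem, chloramphenicol

Vancomycin: 8 μg/mL is ≥ 4 μg/mL — Resistant
Tobramycin: 0.06 μg/mL is ≤ 0.5 μg/mL — susceptible
Imipenem: 2 μg/mL is ≥ 2 μg/mL → R
Chloramphenicol 64 μg/mL: ≥ 4 μg/mL → R
Ceftriaxone (0.25 μg/mL) = 0.25 μg/mL — I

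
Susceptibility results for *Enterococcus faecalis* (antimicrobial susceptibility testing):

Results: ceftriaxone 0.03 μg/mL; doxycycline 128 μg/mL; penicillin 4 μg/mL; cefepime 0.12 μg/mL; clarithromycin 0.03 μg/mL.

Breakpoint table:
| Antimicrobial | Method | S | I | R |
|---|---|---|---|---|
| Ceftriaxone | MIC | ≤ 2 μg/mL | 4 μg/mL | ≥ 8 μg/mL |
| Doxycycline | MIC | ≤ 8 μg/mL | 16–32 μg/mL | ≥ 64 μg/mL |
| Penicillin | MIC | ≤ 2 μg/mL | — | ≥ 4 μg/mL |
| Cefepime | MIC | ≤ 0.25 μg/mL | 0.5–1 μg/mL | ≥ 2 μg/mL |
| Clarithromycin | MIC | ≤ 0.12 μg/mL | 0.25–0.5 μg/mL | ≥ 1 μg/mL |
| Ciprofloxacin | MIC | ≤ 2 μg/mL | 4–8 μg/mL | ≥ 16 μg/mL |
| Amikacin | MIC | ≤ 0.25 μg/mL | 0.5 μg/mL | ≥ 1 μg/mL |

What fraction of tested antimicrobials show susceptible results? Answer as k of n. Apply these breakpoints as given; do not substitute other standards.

Ceftriaxone (0.03 μg/mL) ≤ 2 μg/mL ⇒ S
Doxycycline 128 μg/mL: ≥ 64 μg/mL ⇒ resistant
Penicillin: 4 μg/mL is ≥ 4 μg/mL → R
Cefepime 0.12 μg/mL: ≤ 0.25 μg/mL → susceptible
Clarithromycin (0.03 μg/mL) ≤ 0.12 μg/mL → susceptible
Susceptible: 3/5

3 of 5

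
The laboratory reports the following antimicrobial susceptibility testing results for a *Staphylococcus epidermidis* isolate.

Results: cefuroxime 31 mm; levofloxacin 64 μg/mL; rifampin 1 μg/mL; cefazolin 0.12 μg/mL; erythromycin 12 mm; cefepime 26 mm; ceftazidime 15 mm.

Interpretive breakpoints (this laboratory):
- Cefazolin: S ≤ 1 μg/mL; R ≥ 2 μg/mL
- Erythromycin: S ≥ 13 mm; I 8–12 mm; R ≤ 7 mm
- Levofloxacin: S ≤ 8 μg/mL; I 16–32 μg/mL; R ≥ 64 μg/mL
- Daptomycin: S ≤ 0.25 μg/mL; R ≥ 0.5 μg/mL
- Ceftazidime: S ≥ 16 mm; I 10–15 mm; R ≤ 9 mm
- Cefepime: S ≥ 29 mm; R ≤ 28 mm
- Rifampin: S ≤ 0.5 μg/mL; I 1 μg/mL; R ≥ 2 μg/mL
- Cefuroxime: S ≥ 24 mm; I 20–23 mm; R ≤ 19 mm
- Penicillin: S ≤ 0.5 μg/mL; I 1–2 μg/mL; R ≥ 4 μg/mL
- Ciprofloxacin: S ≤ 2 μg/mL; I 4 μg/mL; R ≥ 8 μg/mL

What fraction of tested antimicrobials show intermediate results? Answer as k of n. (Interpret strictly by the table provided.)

Cefuroxime 31 mm: ≥ 24 mm → S
Levofloxacin 64 μg/mL: ≥ 64 μg/mL → Resistant
Rifampin (1 μg/mL) = 1 μg/mL — Intermediate
Cefazolin (0.12 μg/mL) ≤ 1 μg/mL ⇒ S
Erythromycin: 12 mm is in 8–12 mm — Intermediate
Cefepime (26 mm) ≤ 28 mm — Resistant
Ceftazidime (15 mm) in 10–15 mm → I
Intermediate: 3/7

3 of 7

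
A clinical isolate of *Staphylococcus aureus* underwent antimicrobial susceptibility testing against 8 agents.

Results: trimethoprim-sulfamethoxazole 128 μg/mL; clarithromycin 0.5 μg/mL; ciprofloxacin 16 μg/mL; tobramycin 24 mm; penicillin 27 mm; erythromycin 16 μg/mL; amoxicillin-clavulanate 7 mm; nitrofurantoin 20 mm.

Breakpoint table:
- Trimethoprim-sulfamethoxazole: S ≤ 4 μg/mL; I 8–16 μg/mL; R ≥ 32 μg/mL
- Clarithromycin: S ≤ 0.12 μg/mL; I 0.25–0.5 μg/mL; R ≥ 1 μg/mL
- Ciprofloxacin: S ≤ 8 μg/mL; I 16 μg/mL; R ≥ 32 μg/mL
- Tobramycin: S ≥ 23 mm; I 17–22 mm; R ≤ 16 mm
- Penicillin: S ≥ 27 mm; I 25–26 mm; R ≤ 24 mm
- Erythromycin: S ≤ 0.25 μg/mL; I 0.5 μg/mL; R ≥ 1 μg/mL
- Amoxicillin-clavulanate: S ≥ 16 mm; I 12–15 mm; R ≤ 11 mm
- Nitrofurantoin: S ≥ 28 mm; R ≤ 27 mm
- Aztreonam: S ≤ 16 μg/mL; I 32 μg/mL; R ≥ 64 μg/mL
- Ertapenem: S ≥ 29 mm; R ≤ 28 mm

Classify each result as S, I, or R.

Trimethoprim-sulfamethoxazole 128 μg/mL: ≥ 32 μg/mL — Resistant
Clarithromycin: 0.5 μg/mL is in 0.25–0.5 μg/mL → intermediate
Ciprofloxacin: 16 μg/mL is = 16 μg/mL → Intermediate
Tobramycin (24 mm) ≥ 23 mm → Susceptible
Penicillin 27 mm: ≥ 27 mm ⇒ Susceptible
Erythromycin: 16 μg/mL is ≥ 1 μg/mL — Resistant
Amoxicillin-clavulanate 7 mm: ≤ 11 mm → R
Nitrofurantoin: 20 mm is ≤ 27 mm ⇒ R

R, I, I, S, S, R, R, R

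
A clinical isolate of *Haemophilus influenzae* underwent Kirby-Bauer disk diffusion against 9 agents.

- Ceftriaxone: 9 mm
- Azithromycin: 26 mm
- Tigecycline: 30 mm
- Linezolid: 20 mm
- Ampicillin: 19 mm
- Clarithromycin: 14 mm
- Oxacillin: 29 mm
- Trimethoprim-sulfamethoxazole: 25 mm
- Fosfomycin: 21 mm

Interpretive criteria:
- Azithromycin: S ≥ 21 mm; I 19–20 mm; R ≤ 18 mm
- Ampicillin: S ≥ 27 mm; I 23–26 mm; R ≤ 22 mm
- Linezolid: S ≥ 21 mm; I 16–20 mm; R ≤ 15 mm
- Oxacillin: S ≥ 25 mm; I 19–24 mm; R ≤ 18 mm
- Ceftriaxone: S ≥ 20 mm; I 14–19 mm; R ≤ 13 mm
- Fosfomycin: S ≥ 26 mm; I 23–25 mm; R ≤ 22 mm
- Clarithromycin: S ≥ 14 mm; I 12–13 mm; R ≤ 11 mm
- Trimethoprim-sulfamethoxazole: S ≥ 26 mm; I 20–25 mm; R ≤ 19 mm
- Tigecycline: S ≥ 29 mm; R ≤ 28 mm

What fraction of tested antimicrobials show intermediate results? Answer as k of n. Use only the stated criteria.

Ceftriaxone 9 mm: ≤ 13 mm — resistant
Azithromycin 26 mm: ≥ 21 mm → S
Tigecycline 30 mm: ≥ 29 mm → S
Linezolid: 20 mm is in 16–20 mm ⇒ I
Ampicillin 19 mm: ≤ 22 mm ⇒ R
Clarithromycin (14 mm) ≥ 14 mm → S
Oxacillin (29 mm) ≥ 25 mm ⇒ Susceptible
Trimethoprim-sulfamethoxazole: 25 mm is in 20–25 mm → Intermediate
Fosfomycin (21 mm) ≤ 22 mm → resistant
Intermediate: 2/9

2 of 9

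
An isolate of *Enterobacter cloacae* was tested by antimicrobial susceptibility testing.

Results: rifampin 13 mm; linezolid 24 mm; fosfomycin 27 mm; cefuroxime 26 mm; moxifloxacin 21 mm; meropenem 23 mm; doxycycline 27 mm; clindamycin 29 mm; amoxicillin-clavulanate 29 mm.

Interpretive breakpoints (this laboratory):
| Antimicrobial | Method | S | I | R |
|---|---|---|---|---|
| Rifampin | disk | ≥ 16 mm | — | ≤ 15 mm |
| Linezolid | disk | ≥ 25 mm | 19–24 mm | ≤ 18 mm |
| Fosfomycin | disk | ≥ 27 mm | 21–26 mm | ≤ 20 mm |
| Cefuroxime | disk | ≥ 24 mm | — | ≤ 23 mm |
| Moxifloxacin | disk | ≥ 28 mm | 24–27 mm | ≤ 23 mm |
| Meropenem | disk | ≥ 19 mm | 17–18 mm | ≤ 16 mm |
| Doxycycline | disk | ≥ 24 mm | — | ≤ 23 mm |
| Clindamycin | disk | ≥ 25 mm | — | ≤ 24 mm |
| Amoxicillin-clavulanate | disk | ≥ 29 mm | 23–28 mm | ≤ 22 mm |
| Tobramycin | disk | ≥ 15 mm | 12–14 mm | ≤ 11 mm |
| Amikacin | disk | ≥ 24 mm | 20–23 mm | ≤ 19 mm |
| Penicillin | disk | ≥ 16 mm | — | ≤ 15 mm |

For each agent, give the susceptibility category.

Rifampin: 13 mm is ≤ 15 mm ⇒ Resistant
Linezolid: 24 mm is in 19–24 mm ⇒ intermediate
Fosfomycin 27 mm: ≥ 27 mm → Susceptible
Cefuroxime 26 mm: ≥ 24 mm — Susceptible
Moxifloxacin 21 mm: ≤ 23 mm → R
Meropenem: 23 mm is ≥ 19 mm → S
Doxycycline 27 mm: ≥ 24 mm ⇒ S
Clindamycin 29 mm: ≥ 25 mm — susceptible
Amoxicillin-clavulanate: 29 mm is ≥ 29 mm ⇒ S

R, I, S, S, R, S, S, S, S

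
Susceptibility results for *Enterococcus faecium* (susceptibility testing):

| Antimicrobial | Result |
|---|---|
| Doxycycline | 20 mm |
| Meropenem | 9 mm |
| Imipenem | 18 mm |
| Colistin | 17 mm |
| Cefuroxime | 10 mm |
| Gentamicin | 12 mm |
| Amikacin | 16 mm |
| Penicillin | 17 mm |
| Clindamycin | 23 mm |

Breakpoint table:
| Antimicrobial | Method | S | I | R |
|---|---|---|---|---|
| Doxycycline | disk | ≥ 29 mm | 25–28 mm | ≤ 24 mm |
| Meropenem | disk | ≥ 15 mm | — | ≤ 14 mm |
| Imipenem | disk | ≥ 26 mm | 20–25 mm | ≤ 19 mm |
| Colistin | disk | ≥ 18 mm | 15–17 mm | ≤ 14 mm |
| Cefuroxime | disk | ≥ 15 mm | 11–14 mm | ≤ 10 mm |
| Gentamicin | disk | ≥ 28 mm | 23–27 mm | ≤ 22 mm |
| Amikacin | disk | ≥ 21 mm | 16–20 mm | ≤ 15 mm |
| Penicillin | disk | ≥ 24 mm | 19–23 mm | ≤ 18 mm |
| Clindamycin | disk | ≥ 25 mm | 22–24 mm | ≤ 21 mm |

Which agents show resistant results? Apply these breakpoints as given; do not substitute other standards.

Doxycycline (20 mm) ≤ 24 mm — R
Meropenem (9 mm) ≤ 14 mm ⇒ R
Imipenem 18 mm: ≤ 19 mm → Resistant
Colistin: 17 mm is in 15–17 mm — I
Cefuroxime: 10 mm is ≤ 10 mm → resistant
Gentamicin 12 mm: ≤ 22 mm — R
Amikacin: 16 mm is in 16–20 mm → intermediate
Penicillin: 17 mm is ≤ 18 mm ⇒ Resistant
Clindamycin (23 mm) in 22–24 mm — intermediate

doxycycline, meropenem, imipenem, cefuroxime, gentamicin, penicillin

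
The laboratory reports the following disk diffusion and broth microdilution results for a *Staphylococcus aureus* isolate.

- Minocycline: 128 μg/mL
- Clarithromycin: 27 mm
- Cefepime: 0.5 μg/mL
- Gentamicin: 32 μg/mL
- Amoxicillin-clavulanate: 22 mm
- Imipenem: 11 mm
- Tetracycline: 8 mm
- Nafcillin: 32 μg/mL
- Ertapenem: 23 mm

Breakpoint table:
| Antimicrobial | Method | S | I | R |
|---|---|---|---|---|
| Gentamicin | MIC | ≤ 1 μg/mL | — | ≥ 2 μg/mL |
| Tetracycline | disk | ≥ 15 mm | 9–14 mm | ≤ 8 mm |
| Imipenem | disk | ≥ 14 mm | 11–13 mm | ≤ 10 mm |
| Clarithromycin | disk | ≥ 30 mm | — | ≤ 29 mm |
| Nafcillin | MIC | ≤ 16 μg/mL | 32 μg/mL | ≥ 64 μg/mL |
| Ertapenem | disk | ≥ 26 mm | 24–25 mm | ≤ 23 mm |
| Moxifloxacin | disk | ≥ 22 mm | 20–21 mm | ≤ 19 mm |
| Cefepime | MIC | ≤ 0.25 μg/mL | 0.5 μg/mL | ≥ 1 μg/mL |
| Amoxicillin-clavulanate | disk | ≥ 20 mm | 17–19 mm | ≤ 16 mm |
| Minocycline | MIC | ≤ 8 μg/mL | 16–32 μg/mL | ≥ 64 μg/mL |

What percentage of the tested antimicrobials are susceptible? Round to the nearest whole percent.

Minocycline (128 μg/mL) ≥ 64 μg/mL → resistant
Clarithromycin (27 mm) ≤ 29 mm — Resistant
Cefepime: 0.5 μg/mL is = 0.5 μg/mL ⇒ Intermediate
Gentamicin: 32 μg/mL is ≥ 2 μg/mL → R
Amoxicillin-clavulanate: 22 mm is ≥ 20 mm → Susceptible
Imipenem: 11 mm is in 11–13 mm — Intermediate
Tetracycline (8 mm) ≤ 8 mm ⇒ R
Nafcillin: 32 μg/mL is = 32 μg/mL ⇒ I
Ertapenem (23 mm) ≤ 23 mm ⇒ R
Susceptible: 1/9

11%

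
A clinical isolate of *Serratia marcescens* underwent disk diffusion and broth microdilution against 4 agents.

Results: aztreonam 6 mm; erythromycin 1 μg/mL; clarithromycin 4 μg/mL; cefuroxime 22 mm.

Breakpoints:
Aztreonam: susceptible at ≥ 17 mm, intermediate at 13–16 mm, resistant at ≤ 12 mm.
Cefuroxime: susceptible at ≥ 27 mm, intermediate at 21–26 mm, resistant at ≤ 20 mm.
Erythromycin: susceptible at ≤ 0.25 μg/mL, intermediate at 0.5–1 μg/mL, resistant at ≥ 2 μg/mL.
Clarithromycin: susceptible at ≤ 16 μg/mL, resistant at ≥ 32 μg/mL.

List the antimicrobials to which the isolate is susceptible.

Aztreonam (6 mm) ≤ 12 mm ⇒ Resistant
Erythromycin (1 μg/mL) in 0.5–1 μg/mL → Intermediate
Clarithromycin 4 μg/mL: ≤ 16 μg/mL ⇒ Susceptible
Cefuroxime (22 mm) in 21–26 mm — Intermediate

clarithromycin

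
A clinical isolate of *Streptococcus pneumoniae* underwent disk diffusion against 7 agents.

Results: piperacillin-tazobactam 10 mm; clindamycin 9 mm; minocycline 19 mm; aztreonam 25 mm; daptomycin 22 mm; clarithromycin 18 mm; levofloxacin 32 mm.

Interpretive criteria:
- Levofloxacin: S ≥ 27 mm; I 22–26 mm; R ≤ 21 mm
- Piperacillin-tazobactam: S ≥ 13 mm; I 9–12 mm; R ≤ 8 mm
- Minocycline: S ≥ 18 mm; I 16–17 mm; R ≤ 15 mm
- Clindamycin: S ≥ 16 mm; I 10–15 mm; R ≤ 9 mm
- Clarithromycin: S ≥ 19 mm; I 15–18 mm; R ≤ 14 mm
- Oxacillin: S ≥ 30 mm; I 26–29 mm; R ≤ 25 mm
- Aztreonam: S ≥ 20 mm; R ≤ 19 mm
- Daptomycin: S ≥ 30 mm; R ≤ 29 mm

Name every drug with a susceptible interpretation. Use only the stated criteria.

minocycline, aztreonam, levofloxacin

Piperacillin-tazobactam (10 mm) in 9–12 mm → intermediate
Clindamycin: 9 mm is ≤ 9 mm → Resistant
Minocycline 19 mm: ≥ 18 mm — S
Aztreonam (25 mm) ≥ 20 mm ⇒ Susceptible
Daptomycin: 22 mm is ≤ 29 mm ⇒ R
Clarithromycin: 18 mm is in 15–18 mm → intermediate
Levofloxacin: 32 mm is ≥ 27 mm → susceptible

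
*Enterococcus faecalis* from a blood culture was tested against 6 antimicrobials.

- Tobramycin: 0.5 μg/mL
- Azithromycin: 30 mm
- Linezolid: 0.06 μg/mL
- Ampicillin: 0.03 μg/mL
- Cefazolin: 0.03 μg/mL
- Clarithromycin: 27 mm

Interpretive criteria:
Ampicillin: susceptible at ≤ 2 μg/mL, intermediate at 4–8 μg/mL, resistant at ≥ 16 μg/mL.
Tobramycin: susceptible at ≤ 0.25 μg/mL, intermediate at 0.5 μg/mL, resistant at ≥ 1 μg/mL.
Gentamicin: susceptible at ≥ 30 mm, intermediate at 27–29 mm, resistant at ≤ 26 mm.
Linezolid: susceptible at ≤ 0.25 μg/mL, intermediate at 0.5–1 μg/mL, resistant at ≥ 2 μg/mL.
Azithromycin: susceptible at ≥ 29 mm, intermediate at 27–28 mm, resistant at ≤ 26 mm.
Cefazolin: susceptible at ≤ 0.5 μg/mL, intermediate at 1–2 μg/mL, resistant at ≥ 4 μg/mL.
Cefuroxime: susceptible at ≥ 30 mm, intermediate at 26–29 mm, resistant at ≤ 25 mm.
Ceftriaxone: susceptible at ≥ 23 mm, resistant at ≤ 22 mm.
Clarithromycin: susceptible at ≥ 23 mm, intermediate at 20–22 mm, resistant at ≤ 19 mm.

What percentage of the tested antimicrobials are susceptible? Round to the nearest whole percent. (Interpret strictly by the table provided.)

83%

Tobramycin 0.5 μg/mL: = 0.5 μg/mL ⇒ I
Azithromycin 30 mm: ≥ 29 mm → susceptible
Linezolid (0.06 μg/mL) ≤ 0.25 μg/mL → Susceptible
Ampicillin: 0.03 μg/mL is ≤ 2 μg/mL — Susceptible
Cefazolin (0.03 μg/mL) ≤ 0.5 μg/mL — S
Clarithromycin 27 mm: ≥ 23 mm ⇒ susceptible
Susceptible: 5/6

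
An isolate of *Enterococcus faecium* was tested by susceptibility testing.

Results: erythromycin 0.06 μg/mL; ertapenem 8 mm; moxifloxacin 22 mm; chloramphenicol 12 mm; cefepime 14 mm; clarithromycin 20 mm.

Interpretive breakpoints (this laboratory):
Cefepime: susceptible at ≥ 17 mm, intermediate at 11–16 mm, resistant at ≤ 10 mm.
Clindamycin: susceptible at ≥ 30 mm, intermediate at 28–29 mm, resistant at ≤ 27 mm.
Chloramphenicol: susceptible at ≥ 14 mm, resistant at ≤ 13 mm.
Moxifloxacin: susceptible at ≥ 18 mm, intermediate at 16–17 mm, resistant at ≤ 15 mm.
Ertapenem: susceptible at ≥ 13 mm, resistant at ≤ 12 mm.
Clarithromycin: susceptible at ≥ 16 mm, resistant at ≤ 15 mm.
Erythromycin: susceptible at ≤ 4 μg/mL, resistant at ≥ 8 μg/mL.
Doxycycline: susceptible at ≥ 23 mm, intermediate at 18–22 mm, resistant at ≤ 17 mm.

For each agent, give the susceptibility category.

S, R, S, R, I, S

Erythromycin 0.06 μg/mL: ≤ 4 μg/mL — Susceptible
Ertapenem 8 mm: ≤ 12 mm — resistant
Moxifloxacin 22 mm: ≥ 18 mm ⇒ S
Chloramphenicol (12 mm) ≤ 13 mm — R
Cefepime: 14 mm is in 11–16 mm — Intermediate
Clarithromycin (20 mm) ≥ 16 mm ⇒ Susceptible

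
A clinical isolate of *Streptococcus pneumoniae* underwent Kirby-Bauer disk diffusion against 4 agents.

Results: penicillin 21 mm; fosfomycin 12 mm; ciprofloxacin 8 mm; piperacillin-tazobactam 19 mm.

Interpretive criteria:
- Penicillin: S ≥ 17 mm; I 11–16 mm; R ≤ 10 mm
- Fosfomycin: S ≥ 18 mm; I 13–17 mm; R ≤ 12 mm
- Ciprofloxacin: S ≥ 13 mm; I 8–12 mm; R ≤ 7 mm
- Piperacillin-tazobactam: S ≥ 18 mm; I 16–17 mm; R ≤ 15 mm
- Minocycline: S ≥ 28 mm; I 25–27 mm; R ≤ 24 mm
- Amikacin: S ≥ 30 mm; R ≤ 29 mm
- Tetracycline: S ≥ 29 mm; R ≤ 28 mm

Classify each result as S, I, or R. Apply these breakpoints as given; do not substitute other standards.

Penicillin: 21 mm is ≥ 17 mm → S
Fosfomycin (12 mm) ≤ 12 mm → R
Ciprofloxacin: 8 mm is in 8–12 mm → intermediate
Piperacillin-tazobactam: 19 mm is ≥ 18 mm ⇒ susceptible

S, R, I, S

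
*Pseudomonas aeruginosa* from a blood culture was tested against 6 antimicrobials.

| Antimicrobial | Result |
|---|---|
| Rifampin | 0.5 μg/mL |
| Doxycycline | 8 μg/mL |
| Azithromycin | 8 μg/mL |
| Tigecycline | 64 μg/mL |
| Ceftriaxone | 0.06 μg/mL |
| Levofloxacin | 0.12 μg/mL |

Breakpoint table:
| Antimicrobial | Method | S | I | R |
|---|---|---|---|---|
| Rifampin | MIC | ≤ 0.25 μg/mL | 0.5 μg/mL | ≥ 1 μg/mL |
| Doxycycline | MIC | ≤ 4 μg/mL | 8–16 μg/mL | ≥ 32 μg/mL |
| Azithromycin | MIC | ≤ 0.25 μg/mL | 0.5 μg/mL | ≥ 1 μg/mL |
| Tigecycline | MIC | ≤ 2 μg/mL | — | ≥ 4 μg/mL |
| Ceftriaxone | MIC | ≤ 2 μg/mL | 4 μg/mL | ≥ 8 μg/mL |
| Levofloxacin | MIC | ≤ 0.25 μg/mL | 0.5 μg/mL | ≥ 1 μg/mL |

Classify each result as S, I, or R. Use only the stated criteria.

Rifampin (0.5 μg/mL) = 0.5 μg/mL — I
Doxycycline 8 μg/mL: in 8–16 μg/mL ⇒ Intermediate
Azithromycin 8 μg/mL: ≥ 1 μg/mL — Resistant
Tigecycline: 64 μg/mL is ≥ 4 μg/mL → R
Ceftriaxone: 0.06 μg/mL is ≤ 2 μg/mL ⇒ Susceptible
Levofloxacin: 0.12 μg/mL is ≤ 0.25 μg/mL → S

I, I, R, R, S, S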